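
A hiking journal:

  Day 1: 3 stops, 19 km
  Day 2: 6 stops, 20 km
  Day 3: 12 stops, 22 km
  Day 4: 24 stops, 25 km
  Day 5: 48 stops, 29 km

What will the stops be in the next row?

96

Stops: 3, 6, 12, 24, 48 → 96 (×2 each step).
Km — differences are 1, 2, 3, … (increasing by 1 each time): 19, 20, 22, 25, 29 → 34.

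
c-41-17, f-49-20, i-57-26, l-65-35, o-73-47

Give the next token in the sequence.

r-81-62

Letter: letters move forward 3 places in the alphabet, so c, f, i, l, o → r.
Second component: 41, 49, 57, 65, 73 → 81 (+8 each step).
Third component: differences are 3, 6, 9, … (increasing by 3 each time), so 17, 20, 26, 35, 47 → 62.
Combining the parts gives r-81-62.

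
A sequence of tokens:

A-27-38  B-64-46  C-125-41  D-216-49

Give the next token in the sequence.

Letter — letters move forward 1 place in the alphabet: A, B, C, D → E.
Second component: perfect cubes: 3³, 4³, 5³, …; 27, 64, 125, 216 → 343.
Third component: alternating steps +8, −5, +8, −5, …, so 38, 46, 41, 49 → 44.
So the next token is E-343-44.

E-343-44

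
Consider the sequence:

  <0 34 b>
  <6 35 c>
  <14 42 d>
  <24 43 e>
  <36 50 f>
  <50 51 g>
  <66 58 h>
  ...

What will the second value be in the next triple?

Second value goes 34, 35, 42, 43, 50, 51, 58 → 59 (alternating steps +1, +7, +1, +7, …).

59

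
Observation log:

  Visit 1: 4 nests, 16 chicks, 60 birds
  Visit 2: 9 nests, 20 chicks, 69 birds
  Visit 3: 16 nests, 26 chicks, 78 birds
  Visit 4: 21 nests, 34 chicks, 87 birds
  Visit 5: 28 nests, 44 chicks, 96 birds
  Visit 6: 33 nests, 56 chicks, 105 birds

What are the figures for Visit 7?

40 nests, 70 chicks, 114 birds

Nests goes 4, 9, 16, 21, 28, 33 → 40 (alternating steps +5, +7, +5, +7, …).
Chicks: 16, 20, 26, 34, 44, 56 → 70 (differences are 4, 6, 8, … (increasing by 2 each time)).
Birds goes 60, 69, 78, 87, 96, 105 → 114 (+9 each step).
Putting it together: 40 nests, 70 chicks, 114 birds.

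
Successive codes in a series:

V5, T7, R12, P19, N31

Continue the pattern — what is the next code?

Letter: letters move back 2 places in the alphabet; V, T, R, P, N → L.
Second component — each term is the sum of the two before it: 5, 7, 12, 19, 31 → 50.
So the next code is L50.

L50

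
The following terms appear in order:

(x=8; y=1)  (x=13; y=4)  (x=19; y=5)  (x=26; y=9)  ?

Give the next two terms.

(x=34; y=14), (x=43; y=23)

X: differences are 5, 6, 7, … (increasing by 1 each time), so 8, 13, 19, 26 → 34 → 43.
Y: each term is the sum of the two before it, so 1, 4, 5, 9 → 14 → 23.
So the next two terms are (x=34; y=14) and (x=43; y=23).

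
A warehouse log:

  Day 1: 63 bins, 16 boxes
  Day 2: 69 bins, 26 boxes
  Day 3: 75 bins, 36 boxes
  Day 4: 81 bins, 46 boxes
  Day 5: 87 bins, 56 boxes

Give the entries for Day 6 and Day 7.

93 bins, 66 boxes; 99 bins, 76 boxes

Bins goes 63, 69, 75, 81, 87 → 93 → 99 (+6 each step).
Boxes: +10 each step, so 16, 26, 36, 46, 56 → 66 → 76.
Putting the parts together: 93 bins, 66 boxes and then 99 bins, 76 boxes.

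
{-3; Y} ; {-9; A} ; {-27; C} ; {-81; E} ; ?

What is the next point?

For the first component, ×3 each step: -3, -9, -27, -81 → -243.
For the letter, letters move forward 2 places in the alphabet, wrapping Z→A: Y, A, C, E → G.
Combining the parts gives {-243; G}.

{-243; G}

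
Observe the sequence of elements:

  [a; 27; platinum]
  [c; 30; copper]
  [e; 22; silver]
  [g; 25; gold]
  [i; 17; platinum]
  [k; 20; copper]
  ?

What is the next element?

[m; 12; silver]

For the letter, letters move forward 2 places in the alphabet: a, c, e, g, i, k → m.
Second value: alternating steps +3, −8, +3, −8, …, so 27, 30, 22, 25, 17, 20 → 12.
Metal: repeats platinum → copper → silver → gold, so platinum, copper, silver, gold, platinum, copper → silver.
So the next element is [m; 12; silver].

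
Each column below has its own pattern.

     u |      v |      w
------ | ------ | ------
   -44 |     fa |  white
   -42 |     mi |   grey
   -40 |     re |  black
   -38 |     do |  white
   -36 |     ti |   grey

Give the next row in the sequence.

-34  la  black

Column u goes -44, -42, -40, -38, -36 → -34 (+2 each step).
Column v — runs backward through the solfège scale do→ti: fa, mi, re, do, ti → la.
Column w goes white, grey, black, white, grey → black (repeats white → grey → black).
Combining the parts gives -34  la  black.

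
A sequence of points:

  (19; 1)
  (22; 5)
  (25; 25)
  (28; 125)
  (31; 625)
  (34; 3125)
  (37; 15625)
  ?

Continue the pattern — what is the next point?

(40; 78125)

First value goes 19, 22, 25, 28, 31, 34, 37 → 40 (+3 each step).
Second value: 1, 5, 25, 125, 625, 3125, 15625 → 78125 (×5 each step).
Combining the parts gives (40; 78125).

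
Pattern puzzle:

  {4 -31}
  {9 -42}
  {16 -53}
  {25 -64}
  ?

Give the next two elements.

For the first entry, differences are 5, 7, 9, … (increasing by 2 each time): 4, 9, 16, 25 → 36 → 49.
Second entry: −11 each step; -31, -42, -53, -64 → -75 → -86.
So the next two elements are {36 -75} and {49 -86}.

{36 -75}, {49 -86}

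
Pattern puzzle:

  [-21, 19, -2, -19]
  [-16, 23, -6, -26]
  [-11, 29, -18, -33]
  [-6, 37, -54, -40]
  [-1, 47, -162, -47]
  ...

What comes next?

[4, 59, -486, -54]

First coordinate — +5 each step: -21, -16, -11, -6, -1 → 4.
Second coordinate goes 19, 23, 29, 37, 47 → 59 (differences are 4, 6, 8, … (increasing by 2 each time)).
Third coordinate: -2, -6, -18, -54, -162 → -486 (×3 each step).
Fourth coordinate — −7 each step: -19, -26, -33, -40, -47 → -54.
So the next term is [4, 59, -486, -54].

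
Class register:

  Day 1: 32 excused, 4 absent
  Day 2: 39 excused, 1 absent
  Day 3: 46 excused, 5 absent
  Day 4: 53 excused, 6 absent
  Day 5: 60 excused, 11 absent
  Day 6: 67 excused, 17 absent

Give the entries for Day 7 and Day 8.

74 excused, 28 absent; 81 excused, 45 absent

Excused: 32, 39, 46, 53, 60, 67 → 74 → 81 (+7 each step).
Absent: each term is the sum of the two before it; 4, 1, 5, 6, 11, 17 → 28 → 45.
So the next two rows are 74 excused, 28 absent and 81 excused, 45 absent.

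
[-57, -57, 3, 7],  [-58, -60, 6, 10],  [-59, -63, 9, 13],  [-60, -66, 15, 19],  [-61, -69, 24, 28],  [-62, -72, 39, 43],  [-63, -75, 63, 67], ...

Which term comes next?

[-64, -78, 102, 106]

First component: −1 each step, so -57, -58, -59, -60, -61, -62, -63 → -64.
Second component: −3 each step; -57, -60, -63, -66, -69, -72, -75 → -78.
Third component: 3, 6, 9, 15, 24, 39, 63 → 102 (each term is the sum of the two before it).
Fourth component: always 4 more than the third component; 7, 10, 13, 19, 28, 43, 67 → 106.
So the next term is [-64, -78, 102, 106].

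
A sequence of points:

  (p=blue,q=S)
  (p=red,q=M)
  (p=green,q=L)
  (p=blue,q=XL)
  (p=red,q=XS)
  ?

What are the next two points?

(p=green,q=S), (p=blue,q=M)

P: repeats blue → red → green; blue, red, green, blue, red → green → blue.
For the q, runs through clothing sizes XS→XL: S, M, L, XL, XS → S → M.
Putting the parts together: (p=green,q=S) and then (p=blue,q=M).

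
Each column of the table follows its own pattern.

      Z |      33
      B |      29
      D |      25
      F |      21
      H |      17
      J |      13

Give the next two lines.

For the letter, letters move forward 2 places in the alphabet, wrapping Z→A: Z, B, D, F, H, J → L → N.
Second component — −4 each step: 33, 29, 25, 21, 17, 13 → 9 → 5.
Putting the parts together: L  9 and then N  5.

L  9; N  5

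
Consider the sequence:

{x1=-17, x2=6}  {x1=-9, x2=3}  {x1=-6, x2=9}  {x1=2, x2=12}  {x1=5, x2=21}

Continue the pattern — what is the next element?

For the x1, alternating steps +8, +3, +8, +3, …: -17, -9, -6, 2, 5 → 13.
X2: each term is the sum of the two before it; 6, 3, 9, 12, 21 → 33.
So the next element is {x1=13, x2=33}.

{x1=13, x2=33}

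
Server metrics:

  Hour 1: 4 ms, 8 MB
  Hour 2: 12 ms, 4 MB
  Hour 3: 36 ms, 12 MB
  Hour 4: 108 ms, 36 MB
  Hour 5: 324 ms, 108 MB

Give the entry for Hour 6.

Ms: ×3 each step; 4, 12, 36, 108, 324 → 972.
MB: always the previous value of the ms; 8, 4, 12, 36, 108 → 324.
Putting it together: 972 ms, 324 MB.

972 ms, 324 MB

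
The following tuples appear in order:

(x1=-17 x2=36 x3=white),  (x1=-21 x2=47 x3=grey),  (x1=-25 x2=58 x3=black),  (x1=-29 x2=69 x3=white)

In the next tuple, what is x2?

80

X2: +11 each step, so 36, 47, 58, 69 → 80.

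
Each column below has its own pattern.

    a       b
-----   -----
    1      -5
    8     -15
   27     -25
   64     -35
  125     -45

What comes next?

Column a: 1, 8, 27, 64, 125 → 216 (perfect cubes: 1³, 2³, 3³, …).
Column b: -5, -15, -25, -35, -45 → -55 (−10 each step).
So the next line is 216  -55.

216  -55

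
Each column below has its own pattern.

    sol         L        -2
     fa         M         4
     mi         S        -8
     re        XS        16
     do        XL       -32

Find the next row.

ti  L  64

Note: sol, fa, mi, re, do → ti (runs backward through the solfège scale do→ti).
Size: runs backward through clothing sizes XS→XL, so L, M, S, XS, XL → L.
Third component: ×(-2) each step, so -2, 4, -8, 16, -32 → 64.
So the next row is ti  L  64.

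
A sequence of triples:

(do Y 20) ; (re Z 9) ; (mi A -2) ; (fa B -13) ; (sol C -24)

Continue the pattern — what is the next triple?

(la D -35)

Note — runs through the solfège scale do→ti: do, re, mi, fa, sol → la.
Letter: Y, Z, A, B, C → D (letters move forward 1 place in the alphabet, wrapping Z→A).
For the third component, −11 each step: 20, 9, -2, -13, -24 → -35.
Combining the parts gives (la D -35).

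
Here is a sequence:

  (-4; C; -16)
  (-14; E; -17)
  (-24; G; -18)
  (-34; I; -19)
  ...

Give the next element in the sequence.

First coordinate: −10 each step, so -4, -14, -24, -34 → -44.
Letter: C, E, G, I → K (letters move forward 2 places in the alphabet).
Third coordinate: -16, -17, -18, -19 → -20 (−1 each step).
Combining the parts gives (-44; K; -20).

(-44; K; -20)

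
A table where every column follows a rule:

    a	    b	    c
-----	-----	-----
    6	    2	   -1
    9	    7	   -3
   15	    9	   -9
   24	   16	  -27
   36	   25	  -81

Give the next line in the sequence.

51  41  -243

For the column a, differences are 3, 6, 9, … (increasing by 3 each time): 6, 9, 15, 24, 36 → 51.
Column b: each term is the sum of the two before it; 2, 7, 9, 16, 25 → 41.
Column c: -1, -3, -9, -27, -81 → -243 (×3 each step).
Putting it together: 51  41  -243.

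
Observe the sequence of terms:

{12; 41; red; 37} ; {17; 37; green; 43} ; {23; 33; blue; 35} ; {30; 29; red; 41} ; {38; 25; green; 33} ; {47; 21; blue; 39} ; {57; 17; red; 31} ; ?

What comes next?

{68; 13; green; 37}

First value: differences are 5, 6, 7, … (increasing by 1 each time), so 12, 17, 23, 30, 38, 47, 57 → 68.
Second value — −4 each step: 41, 37, 33, 29, 25, 21, 17 → 13.
Colour: repeats red → green → blue, so red, green, blue, red, green, blue, red → green.
Fourth value — alternating steps +6, −8, +6, −8, …: 37, 43, 35, 41, 33, 39, 31 → 37.
Combining the parts gives {68; 13; green; 37}.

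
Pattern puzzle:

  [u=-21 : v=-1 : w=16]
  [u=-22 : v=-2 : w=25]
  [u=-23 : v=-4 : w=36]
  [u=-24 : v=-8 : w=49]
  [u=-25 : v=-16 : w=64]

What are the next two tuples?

For the u, −1 each step: -21, -22, -23, -24, -25 → -26 → -27.
V: ×2 each step, so -1, -2, -4, -8, -16 → -32 → -64.
W: perfect squares: 4², 5², 6², …; 16, 25, 36, 49, 64 → 81 → 100.
So the next two tuples are [u=-26 : v=-32 : w=81] and [u=-27 : v=-64 : w=100].

[u=-26 : v=-32 : w=81], [u=-27 : v=-64 : w=100]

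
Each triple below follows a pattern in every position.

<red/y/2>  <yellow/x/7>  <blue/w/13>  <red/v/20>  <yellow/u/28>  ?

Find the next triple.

<blue/t/37>

Colour: repeats red → yellow → blue; red, yellow, blue, red, yellow → blue.
Letter: letters move back 1 place in the alphabet; y, x, w, v, u → t.
Third entry — differences are 5, 6, 7, … (increasing by 1 each time): 2, 7, 13, 20, 28 → 37.
Combining the parts gives <blue/t/37>.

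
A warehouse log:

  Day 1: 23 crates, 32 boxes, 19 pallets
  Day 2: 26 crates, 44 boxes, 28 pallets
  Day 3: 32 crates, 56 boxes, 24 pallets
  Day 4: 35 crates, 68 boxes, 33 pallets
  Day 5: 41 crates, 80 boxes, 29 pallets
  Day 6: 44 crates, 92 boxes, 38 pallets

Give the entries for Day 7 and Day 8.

50 crates, 104 boxes, 34 pallets; 53 crates, 116 boxes, 43 pallets

Crates — alternating steps +3, +6, +3, +6, …: 23, 26, 32, 35, 41, 44 → 50 → 53.
Boxes: +12 each step, so 32, 44, 56, 68, 80, 92 → 104 → 116.
For the pallets, alternating steps +9, −4, +9, −4, …: 19, 28, 24, 33, 29, 38 → 34 → 43.
Putting the parts together: 50 crates, 104 boxes, 34 pallets and then 53 crates, 116 boxes, 43 pallets.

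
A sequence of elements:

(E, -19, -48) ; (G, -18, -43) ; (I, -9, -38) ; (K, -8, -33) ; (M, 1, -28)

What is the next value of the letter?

Letter — letters move forward 2 places in the alphabet: E, G, I, K, M → O.

O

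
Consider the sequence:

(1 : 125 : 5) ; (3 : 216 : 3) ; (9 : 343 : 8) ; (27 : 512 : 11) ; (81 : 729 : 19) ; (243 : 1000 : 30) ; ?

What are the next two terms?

(729 : 1331 : 49), (2187 : 1728 : 79)

First value: ×3 each step; 1, 3, 9, 27, 81, 243 → 729 → 2187.
Second value goes 125, 216, 343, 512, 729, 1000 → 1331 → 1728 (perfect cubes: 5³, 6³, 7³, …).
Third value — each term is the sum of the two before it: 5, 3, 8, 11, 19, 30 → 49 → 79.
Putting the parts together: (729 : 1331 : 49) and then (2187 : 1728 : 79).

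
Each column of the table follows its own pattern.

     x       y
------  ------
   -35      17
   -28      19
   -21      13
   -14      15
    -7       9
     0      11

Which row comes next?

For the column x, +7 each step: -35, -28, -21, -14, -7, 0 → 7.
Column y: 17, 19, 13, 15, 9, 11 → 5 (alternating steps +2, −6, +2, −6, …).
Putting it together: 7  5.

7  5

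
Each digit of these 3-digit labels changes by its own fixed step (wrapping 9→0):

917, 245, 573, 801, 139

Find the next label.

467

First digit — +3 each step, mod 10: 9, 2, 5, 8, 1 → 4.
Second digit: +3 each step, mod 10, so 1, 4, 7, 0, 3 → 6.
Third digit: −2 each step, mod 10; 7, 5, 3, 1, 9 → 7.
So the next label is 467.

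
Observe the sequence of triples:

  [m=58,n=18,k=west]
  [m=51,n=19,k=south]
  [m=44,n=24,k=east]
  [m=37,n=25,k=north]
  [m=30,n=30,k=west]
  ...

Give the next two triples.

M: −7 each step, so 58, 51, 44, 37, 30 → 23 → 16.
N goes 18, 19, 24, 25, 30 → 31 → 36 (alternating steps +1, +5, +1, +5, …).
K: west, south, east, north, west → south → east (repeats west → south → east → north).
So the next two triples are [m=23,n=31,k=south] and [m=16,n=36,k=east].

[m=23,n=31,k=south], [m=16,n=36,k=east]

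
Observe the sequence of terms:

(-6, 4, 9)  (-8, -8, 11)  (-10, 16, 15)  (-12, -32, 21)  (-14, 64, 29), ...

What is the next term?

First entry: -6, -8, -10, -12, -14 → -16 (−2 each step).
Second entry: ×(-2) each step; 4, -8, 16, -32, 64 → -128.
Third entry goes 9, 11, 15, 21, 29 → 39 (differences are 2, 4, 6, … (increasing by 2 each time)).
Putting it together: (-16, -128, 39).

(-16, -128, 39)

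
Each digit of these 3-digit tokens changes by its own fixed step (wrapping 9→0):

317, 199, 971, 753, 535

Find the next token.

First digit: 3, 1, 9, 7, 5 → 3 (−2 each step, mod 10).
Second digit goes 1, 9, 7, 5, 3 → 1 (−2 each step, mod 10).
Third digit — +2 each step, mod 10: 7, 9, 1, 3, 5 → 7.
Putting it together: 317.

317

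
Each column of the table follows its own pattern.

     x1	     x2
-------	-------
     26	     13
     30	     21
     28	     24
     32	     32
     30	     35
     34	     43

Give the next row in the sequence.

Column x1: alternating steps +4, −2, +4, −2, …; 26, 30, 28, 32, 30, 34 → 32.
Column x2: alternating steps +8, +3, +8, +3, …; 13, 21, 24, 32, 35, 43 → 46.
Putting it together: 32  46.

32  46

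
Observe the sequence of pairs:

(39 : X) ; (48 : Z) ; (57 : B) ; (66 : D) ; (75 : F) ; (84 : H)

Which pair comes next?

For the first entry, +9 each step: 39, 48, 57, 66, 75, 84 → 93.
Letter goes X, Z, B, D, F, H → J (letters move forward 2 places in the alphabet, wrapping Z→A).
Putting it together: (93 : J).

(93 : J)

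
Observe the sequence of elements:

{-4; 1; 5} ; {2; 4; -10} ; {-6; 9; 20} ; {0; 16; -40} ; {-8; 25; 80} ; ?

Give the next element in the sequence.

{-2; 36; -160}

First slot: alternating steps +6, −8, +6, −8, …; -4, 2, -6, 0, -8 → -2.
For the second slot, perfect squares: 1², 2², 3², …: 1, 4, 9, 16, 25 → 36.
Third slot — ×(-2) each step: 5, -10, 20, -40, 80 → -160.
Putting it together: {-2; 36; -160}.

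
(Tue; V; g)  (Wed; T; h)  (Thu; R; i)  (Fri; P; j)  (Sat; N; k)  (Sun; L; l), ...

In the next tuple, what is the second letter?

Second letter: g, h, i, j, k, l → m (letters move forward 1 place in the alphabet).

m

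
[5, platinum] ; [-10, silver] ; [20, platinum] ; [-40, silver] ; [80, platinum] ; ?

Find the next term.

[-160, silver]

First part: ×(-2) each step; 5, -10, 20, -40, 80 → -160.
For the metal, alternates platinum ↔ silver: platinum, silver, platinum, silver, platinum → silver.
Combining the parts gives [-160, silver].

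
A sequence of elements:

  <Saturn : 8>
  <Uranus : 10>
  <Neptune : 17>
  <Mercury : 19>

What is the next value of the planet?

Venus

Planet goes Saturn, Uranus, Neptune, Mercury → Venus (runs through the planets Mercury→Neptune).
Second coordinate goes 8, 10, 17, 19 → 26 (alternating steps +2, +7, +2, +7, …).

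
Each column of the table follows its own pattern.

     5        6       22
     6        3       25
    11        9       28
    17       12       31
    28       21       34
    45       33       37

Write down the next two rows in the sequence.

First component — each term is the sum of the two before it: 5, 6, 11, 17, 28, 45 → 73 → 118.
Second component goes 6, 3, 9, 12, 21, 33 → 54 → 87 (each term is the sum of the two before it).
Third component: 22, 25, 28, 31, 34, 37 → 40 → 43 (+3 each step).
Putting the parts together: 73  54  40 and then 118  87  43.

73  54  40; 118  87  43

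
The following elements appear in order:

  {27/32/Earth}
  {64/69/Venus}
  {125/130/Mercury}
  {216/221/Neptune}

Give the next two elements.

For the first slot, perfect cubes: 3³, 4³, 5³, …: 27, 64, 125, 216 → 343 → 512.
Second slot: always 5 more than the first slot; 32, 69, 130, 221 → 348 → 517.
Planet: runs backward through the planets Mercury→Neptune; Earth, Venus, Mercury, Neptune → Uranus → Saturn.
Putting the parts together: {343/348/Uranus} and then {512/517/Saturn}.

{343/348/Uranus}, {512/517/Saturn}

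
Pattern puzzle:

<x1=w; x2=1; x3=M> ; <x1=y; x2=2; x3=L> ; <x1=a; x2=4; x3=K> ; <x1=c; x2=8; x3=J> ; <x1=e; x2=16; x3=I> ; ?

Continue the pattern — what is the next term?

<x1=g; x2=32; x3=H>

X1: letters move forward 2 places in the alphabet, wrapping Z→A, so w, y, a, c, e → g.
X2: ×2 each step; 1, 2, 4, 8, 16 → 32.
X3: M, L, K, J, I → H (letters move back 1 place in the alphabet).
So the next term is <x1=g; x2=32; x3=H>.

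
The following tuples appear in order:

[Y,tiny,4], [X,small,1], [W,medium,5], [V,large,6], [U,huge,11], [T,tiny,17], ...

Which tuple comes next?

Letter: letters move back 1 place in the alphabet, so Y, X, W, V, U, T → S.
For the size, repeats tiny → small → medium → large → huge: tiny, small, medium, large, huge, tiny → small.
Third entry: each term is the sum of the two before it; 4, 1, 5, 6, 11, 17 → 28.
Putting it together: [S,small,28].

[S,small,28]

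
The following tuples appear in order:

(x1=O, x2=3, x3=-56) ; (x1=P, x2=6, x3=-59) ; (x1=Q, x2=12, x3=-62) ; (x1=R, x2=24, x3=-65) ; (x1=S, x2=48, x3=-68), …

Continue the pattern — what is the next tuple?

X1 — letters move forward 1 place in the alphabet: O, P, Q, R, S → T.
X2 goes 3, 6, 12, 24, 48 → 96 (×2 each step).
X3: -56, -59, -62, -65, -68 → -71 (−3 each step).
Putting it together: (x1=T, x2=96, x3=-71).

(x1=T, x2=96, x3=-71)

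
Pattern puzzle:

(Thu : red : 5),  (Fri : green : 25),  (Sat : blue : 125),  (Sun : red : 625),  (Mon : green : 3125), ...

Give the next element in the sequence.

Day: runs through the weekdays Mon→Sun; Thu, Fri, Sat, Sun, Mon → Tue.
Colour — repeats red → green → blue: red, green, blue, red, green → blue.
Third slot goes 5, 25, 125, 625, 3125 → 15625 (×5 each step).
Putting it together: (Tue : blue : 15625).

(Tue : blue : 15625)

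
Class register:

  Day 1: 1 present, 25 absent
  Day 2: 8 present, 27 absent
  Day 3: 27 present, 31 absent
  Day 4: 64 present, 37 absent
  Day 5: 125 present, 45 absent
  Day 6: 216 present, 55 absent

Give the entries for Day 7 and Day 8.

343 present, 67 absent; 512 present, 81 absent

Present: 1, 8, 27, 64, 125, 216 → 343 → 512 (perfect cubes: 1³, 2³, 3³, …).
For the absent, differences are 2, 4, 6, … (increasing by 2 each time): 25, 27, 31, 37, 45, 55 → 67 → 81.
Putting the parts together: 343 present, 67 absent and then 512 present, 81 absent.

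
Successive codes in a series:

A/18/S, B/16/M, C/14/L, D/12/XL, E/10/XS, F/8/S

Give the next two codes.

G/6/M, H/4/L

Letter: A, B, C, D, E, F → G → H (letters move forward 1 place in the alphabet).
Second component: −2 each step; 18, 16, 14, 12, 10, 8 → 6 → 4.
Size: repeats S → M → L → XL → XS; S, M, L, XL, XS, S → M → L.
Putting the parts together: G/6/M and then H/4/L.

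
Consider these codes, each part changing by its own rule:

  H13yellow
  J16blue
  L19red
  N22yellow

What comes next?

P25blue

For the letter, letters move forward 2 places in the alphabet: H, J, L, N → P.
Second component: +3 each step, so 13, 16, 19, 22 → 25.
Colour: repeats yellow → blue → red, so yellow, blue, red, yellow → blue.
Combining the parts gives P25blue.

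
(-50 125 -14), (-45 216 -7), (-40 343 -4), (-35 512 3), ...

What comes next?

(-30 729 6)

First value: -50, -45, -40, -35 → -30 (+5 each step).
Second value: 125, 216, 343, 512 → 729 (perfect cubes: 5³, 6³, 7³, …).
Third value goes -14, -7, -4, 3 → 6 (alternating steps +7, +3, +7, +3, …).
Combining the parts gives (-30 729 6).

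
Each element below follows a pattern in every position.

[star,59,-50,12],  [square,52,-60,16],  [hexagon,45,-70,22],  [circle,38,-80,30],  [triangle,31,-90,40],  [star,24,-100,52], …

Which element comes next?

Shape: repeats star → square → hexagon → circle → triangle, so star, square, hexagon, circle, triangle, star → square.
Second entry goes 59, 52, 45, 38, 31, 24 → 17 (−7 each step).
Third entry: −10 each step, so -50, -60, -70, -80, -90, -100 → -110.
Fourth entry — differences are 4, 6, 8, … (increasing by 2 each time): 12, 16, 22, 30, 40, 52 → 66.
So the next element is [square,17,-110,66].

[square,17,-110,66]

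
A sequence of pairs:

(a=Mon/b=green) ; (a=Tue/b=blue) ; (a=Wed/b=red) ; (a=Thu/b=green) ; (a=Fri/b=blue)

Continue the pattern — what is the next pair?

(a=Sat/b=red)

A: runs through the weekdays Mon→Sun, so Mon, Tue, Wed, Thu, Fri → Sat.
B goes green, blue, red, green, blue → red (repeats green → blue → red).
So the next pair is (a=Sat/b=red).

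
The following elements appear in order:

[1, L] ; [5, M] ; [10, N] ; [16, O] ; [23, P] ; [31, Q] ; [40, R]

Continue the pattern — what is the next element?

[50, S]

First value — differences are 4, 5, 6, … (increasing by 1 each time): 1, 5, 10, 16, 23, 31, 40 → 50.
Letter: L, M, N, O, P, Q, R → S (letters move forward 1 place in the alphabet).
Putting it together: [50, S].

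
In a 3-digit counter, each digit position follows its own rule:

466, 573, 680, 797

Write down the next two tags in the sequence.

804, 911

First digit — +1 each step, mod 10: 4, 5, 6, 7 → 8 → 9.
For the second digit, +1 each step, mod 10: 6, 7, 8, 9 → 0 → 1.
Third digit: −3 each step, mod 10, so 6, 3, 0, 7 → 4 → 1.
Putting the parts together: 804 and then 911.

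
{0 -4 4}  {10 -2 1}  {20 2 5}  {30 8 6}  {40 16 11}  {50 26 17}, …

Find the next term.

{60 38 28}

For the first component, +10 each step: 0, 10, 20, 30, 40, 50 → 60.
Second component: differences are 2, 4, 6, … (increasing by 2 each time); -4, -2, 2, 8, 16, 26 → 38.
Third component: each term is the sum of the two before it, so 4, 1, 5, 6, 11, 17 → 28.
So the next term is {60 38 28}.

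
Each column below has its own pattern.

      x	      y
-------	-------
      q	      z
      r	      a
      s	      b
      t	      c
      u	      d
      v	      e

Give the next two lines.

For the column x, letters move forward 1 place in the alphabet: q, r, s, t, u, v → w → x.
Column y: letters move forward 1 place in the alphabet, wrapping Z→A, so z, a, b, c, d, e → f → g.
Putting the parts together: w  f and then x  g.

w  f; x  g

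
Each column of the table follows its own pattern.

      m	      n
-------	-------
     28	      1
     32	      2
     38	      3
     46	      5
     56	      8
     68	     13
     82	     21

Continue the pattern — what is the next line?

98  34

Column m — differences are 4, 6, 8, … (increasing by 2 each time): 28, 32, 38, 46, 56, 68, 82 → 98.
Column n — each term is the sum of the two before it: 1, 2, 3, 5, 8, 13, 21 → 34.
Combining the parts gives 98  34.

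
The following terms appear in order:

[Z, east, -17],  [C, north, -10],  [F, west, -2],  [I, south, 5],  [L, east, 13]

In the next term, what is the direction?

north

For the direction, repeats east → north → west → south: east, north, west, south, east → north.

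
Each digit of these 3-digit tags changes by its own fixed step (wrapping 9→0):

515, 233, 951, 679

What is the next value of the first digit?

First digit: −3 each step, mod 10, so 5, 2, 9, 6 → 3.

3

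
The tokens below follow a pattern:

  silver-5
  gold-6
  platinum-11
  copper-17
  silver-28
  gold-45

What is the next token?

platinum-73

Metal — repeats silver → gold → platinum → copper: silver, gold, platinum, copper, silver, gold → platinum.
Second component: each term is the sum of the two before it; 5, 6, 11, 17, 28, 45 → 73.
Putting it together: platinum-73.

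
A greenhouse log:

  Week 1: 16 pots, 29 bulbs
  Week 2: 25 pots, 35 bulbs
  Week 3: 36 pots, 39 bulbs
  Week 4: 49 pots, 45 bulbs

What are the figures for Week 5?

Pots: 16, 25, 36, 49 → 64 (perfect squares: 4², 5², 6², …).
For the bulbs, alternating steps +6, +4, +6, +4, …: 29, 35, 39, 45 → 49.
So the next line is 64 pots, 49 bulbs.

64 pots, 49 bulbs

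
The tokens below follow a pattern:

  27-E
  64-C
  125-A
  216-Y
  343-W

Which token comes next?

For the first component, perfect cubes: 3³, 4³, 5³, …: 27, 64, 125, 216, 343 → 512.
For the letter, letters move back 2 places in the alphabet, wrapping A→Z: E, C, A, Y, W → U.
So the next token is 512-U.

512-U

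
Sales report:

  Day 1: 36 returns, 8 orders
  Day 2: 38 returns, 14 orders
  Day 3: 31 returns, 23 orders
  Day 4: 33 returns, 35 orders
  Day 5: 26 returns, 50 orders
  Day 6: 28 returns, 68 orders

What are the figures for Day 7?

21 returns, 89 orders

Returns goes 36, 38, 31, 33, 26, 28 → 21 (alternating steps +2, −7, +2, −7, …).
Orders: 8, 14, 23, 35, 50, 68 → 89 (differences are 6, 9, 12, … (increasing by 3 each time)).
Putting it together: 21 returns, 89 orders.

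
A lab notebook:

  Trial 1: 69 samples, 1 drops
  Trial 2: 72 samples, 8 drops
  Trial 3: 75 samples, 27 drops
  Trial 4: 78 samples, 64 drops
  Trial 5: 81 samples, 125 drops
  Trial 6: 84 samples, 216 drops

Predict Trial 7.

Samples: 69, 72, 75, 78, 81, 84 → 87 (+3 each step).
Drops goes 1, 8, 27, 64, 125, 216 → 343 (perfect cubes: 1³, 2³, 3³, …).
Combining the parts gives 87 samples, 343 drops.

87 samples, 343 drops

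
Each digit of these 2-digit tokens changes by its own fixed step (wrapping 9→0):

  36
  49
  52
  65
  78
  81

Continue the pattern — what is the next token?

94

First digit: +1 each step, mod 10, so 3, 4, 5, 6, 7, 8 → 9.
For the second digit, +3 each step, mod 10: 6, 9, 2, 5, 8, 1 → 4.
So the next token is 94.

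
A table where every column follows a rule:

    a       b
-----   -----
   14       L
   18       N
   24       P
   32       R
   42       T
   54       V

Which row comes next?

68  X

Column a: 14, 18, 24, 32, 42, 54 → 68 (differences are 4, 6, 8, … (increasing by 2 each time)).
Column b: letters move forward 2 places in the alphabet, so L, N, P, R, T, V → X.
So the next row is 68  X.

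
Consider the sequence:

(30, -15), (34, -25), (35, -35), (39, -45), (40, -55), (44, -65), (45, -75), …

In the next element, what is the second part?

-85

Second part goes -15, -25, -35, -45, -55, -65, -75 → -85 (−10 each step).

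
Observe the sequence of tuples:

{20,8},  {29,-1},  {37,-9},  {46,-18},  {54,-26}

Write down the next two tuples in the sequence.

{63,-35}, {71,-43}

First value: alternating steps +9, +8, +9, +8, …; 20, 29, 37, 46, 54 → 63 → 71.
Second value: 8, -1, -9, -18, -26 → -35 → -43 (together with the first value always sums to 28).
So the next two tuples are {63,-35} and {71,-43}.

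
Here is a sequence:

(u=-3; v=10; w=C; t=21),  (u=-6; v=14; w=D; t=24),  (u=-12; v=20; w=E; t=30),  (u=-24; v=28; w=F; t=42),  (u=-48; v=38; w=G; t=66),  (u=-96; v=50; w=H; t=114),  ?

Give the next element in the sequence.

U — ×2 each step: -3, -6, -12, -24, -48, -96 → -192.
V — differences are 4, 6, 8, … (increasing by 2 each time): 10, 14, 20, 28, 38, 50 → 64.
W: letters move forward 1 place in the alphabet, so C, D, E, F, G, H → I.
T: together with the u always sums to 18; 21, 24, 30, 42, 66, 114 → 210.
Putting it together: (u=-192; v=64; w=I; t=210).

(u=-192; v=64; w=I; t=210)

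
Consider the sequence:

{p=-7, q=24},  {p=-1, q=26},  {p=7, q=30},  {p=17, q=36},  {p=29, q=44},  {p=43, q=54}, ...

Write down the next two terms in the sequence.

{p=59, q=66}, {p=77, q=80}

P: differences are 6, 8, 10, … (increasing by 2 each time), so -7, -1, 7, 17, 29, 43 → 59 → 77.
Q: differences are 2, 4, 6, … (increasing by 2 each time); 24, 26, 30, 36, 44, 54 → 66 → 80.
Putting the parts together: {p=59, q=66} and then {p=77, q=80}.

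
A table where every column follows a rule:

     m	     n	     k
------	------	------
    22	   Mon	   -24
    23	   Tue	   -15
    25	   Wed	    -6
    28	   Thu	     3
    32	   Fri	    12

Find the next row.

37  Sat  21

Column m: differences are 1, 2, 3, … (increasing by 1 each time), so 22, 23, 25, 28, 32 → 37.
Column n: Mon, Tue, Wed, Thu, Fri → Sat (runs through the weekdays Mon→Sun).
For the column k, +9 each step: -24, -15, -6, 3, 12 → 21.
Combining the parts gives 37  Sat  21.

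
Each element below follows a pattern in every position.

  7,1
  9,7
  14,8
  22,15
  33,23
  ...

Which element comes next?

For the first part, differences are 2, 5, 8, … (increasing by 3 each time): 7, 9, 14, 22, 33 → 47.
For the second part, each term is the sum of the two before it: 1, 7, 8, 15, 23 → 38.
So the next element is 47,38.

47,38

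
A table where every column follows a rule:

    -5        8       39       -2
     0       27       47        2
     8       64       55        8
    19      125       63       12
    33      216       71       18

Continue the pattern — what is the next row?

First component — differences are 5, 8, 11, … (increasing by 3 each time): -5, 0, 8, 19, 33 → 50.
Second component: 8, 27, 64, 125, 216 → 343 (perfect cubes: 2³, 3³, 4³, …).
Third component — +8 each step: 39, 47, 55, 63, 71 → 79.
For the fourth component, alternating steps +4, +6, +4, +6, …: -2, 2, 8, 12, 18 → 22.
Putting it together: 50  343  79  22.

50  343  79  22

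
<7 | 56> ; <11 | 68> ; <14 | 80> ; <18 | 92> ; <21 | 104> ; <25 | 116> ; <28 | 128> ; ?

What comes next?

<32 | 140>

First component: alternating steps +4, +3, +4, +3, …, so 7, 11, 14, 18, 21, 25, 28 → 32.
Second component: +12 each step, so 56, 68, 80, 92, 104, 116, 128 → 140.
Putting it together: <32 | 140>.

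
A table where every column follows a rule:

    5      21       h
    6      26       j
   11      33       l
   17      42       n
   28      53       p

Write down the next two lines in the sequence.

45  66  r; 73  81  t

First component: each term is the sum of the two before it, so 5, 6, 11, 17, 28 → 45 → 73.
Second component goes 21, 26, 33, 42, 53 → 66 → 81 (differences are 5, 7, 9, … (increasing by 2 each time)).
Letter: h, j, l, n, p → r → t (letters move forward 2 places in the alphabet).
So the next two lines are 45  66  r and 73  81  t.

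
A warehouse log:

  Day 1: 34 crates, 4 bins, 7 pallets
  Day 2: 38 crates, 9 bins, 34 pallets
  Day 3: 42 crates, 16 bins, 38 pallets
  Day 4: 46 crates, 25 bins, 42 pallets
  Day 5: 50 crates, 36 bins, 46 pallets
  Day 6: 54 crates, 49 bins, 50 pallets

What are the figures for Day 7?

58 crates, 64 bins, 54 pallets

Crates: +4 each step, so 34, 38, 42, 46, 50, 54 → 58.
Bins: 4, 9, 16, 25, 36, 49 → 64 (perfect squares: 2², 3², 4², …).
Pallets goes 7, 34, 38, 42, 46, 50 → 54 (always the previous value of the crates).
Combining the parts gives 58 crates, 64 bins, 54 pallets.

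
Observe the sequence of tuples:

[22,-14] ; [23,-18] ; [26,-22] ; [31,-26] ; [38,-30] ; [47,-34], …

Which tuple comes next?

First coordinate: 22, 23, 26, 31, 38, 47 → 58 (differences are 1, 3, 5, … (increasing by 2 each time)).
Second coordinate: −4 each step, so -14, -18, -22, -26, -30, -34 → -38.
So the next tuple is [58,-38].

[58,-38]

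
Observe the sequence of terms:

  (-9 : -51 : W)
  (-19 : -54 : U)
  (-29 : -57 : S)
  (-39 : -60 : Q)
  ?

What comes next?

(-49 : -63 : O)

For the first value, −10 each step: -9, -19, -29, -39 → -49.
Second value: −3 each step; -51, -54, -57, -60 → -63.
For the letter, letters move back 2 places in the alphabet: W, U, S, Q → O.
So the next term is (-49 : -63 : O).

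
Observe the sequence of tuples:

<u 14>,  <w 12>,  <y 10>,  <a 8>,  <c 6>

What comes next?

Letter: u, w, y, a, c → e (letters move forward 2 places in the alphabet, wrapping Z→A).
Second coordinate goes 14, 12, 10, 8, 6 → 4 (−2 each step).
Combining the parts gives <e 4>.

<e 4>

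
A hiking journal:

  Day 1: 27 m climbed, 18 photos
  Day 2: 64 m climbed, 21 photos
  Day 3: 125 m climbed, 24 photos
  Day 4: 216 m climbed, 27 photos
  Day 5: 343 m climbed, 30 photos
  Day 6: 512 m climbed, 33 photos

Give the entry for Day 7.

729 m climbed, 36 photos

For the m climbed, perfect cubes: 3³, 4³, 5³, …: 27, 64, 125, 216, 343, 512 → 729.
Photos: +3 each step; 18, 21, 24, 27, 30, 33 → 36.
So the next line is 729 m climbed, 36 photos.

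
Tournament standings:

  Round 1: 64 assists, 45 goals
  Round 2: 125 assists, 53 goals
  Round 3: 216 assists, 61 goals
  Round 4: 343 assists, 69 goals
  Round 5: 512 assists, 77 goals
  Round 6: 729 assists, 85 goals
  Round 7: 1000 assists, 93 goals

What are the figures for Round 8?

Assists goes 64, 125, 216, 343, 512, 729, 1000 → 1331 (perfect cubes: 4³, 5³, 6³, …).
Goals: 45, 53, 61, 69, 77, 85, 93 → 101 (+8 each step).
Combining the parts gives 1331 assists, 101 goals.

1331 assists, 101 goals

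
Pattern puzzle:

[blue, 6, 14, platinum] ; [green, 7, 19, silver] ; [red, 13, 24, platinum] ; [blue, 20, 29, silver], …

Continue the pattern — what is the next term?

Colour: blue, green, red, blue → green (repeats blue → green → red).
Second component — each term is the sum of the two before it: 6, 7, 13, 20 → 33.
Third component — +5 each step: 14, 19, 24, 29 → 34.
Metal: alternates platinum ↔ silver; platinum, silver, platinum, silver → platinum.
So the next term is [green, 33, 34, platinum].

[green, 33, 34, platinum]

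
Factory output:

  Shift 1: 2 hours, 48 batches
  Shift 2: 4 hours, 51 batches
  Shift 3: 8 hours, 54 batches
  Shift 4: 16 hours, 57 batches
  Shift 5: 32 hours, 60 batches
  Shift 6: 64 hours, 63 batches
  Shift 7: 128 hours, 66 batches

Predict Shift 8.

256 hours, 69 batches

For the hours, ×2 each step: 2, 4, 8, 16, 32, 64, 128 → 256.
Batches: 48, 51, 54, 57, 60, 63, 66 → 69 (+3 each step).
Putting it together: 256 hours, 69 batches.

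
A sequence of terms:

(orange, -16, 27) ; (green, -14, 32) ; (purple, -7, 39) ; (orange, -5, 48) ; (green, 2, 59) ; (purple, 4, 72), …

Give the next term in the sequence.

(orange, 11, 87)

Colour goes orange, green, purple, orange, green, purple → orange (repeats orange → green → purple).
Second part: alternating steps +2, +7, +2, +7, …; -16, -14, -7, -5, 2, 4 → 11.
Third part goes 27, 32, 39, 48, 59, 72 → 87 (differences are 5, 7, 9, … (increasing by 2 each time)).
Putting it together: (orange, 11, 87).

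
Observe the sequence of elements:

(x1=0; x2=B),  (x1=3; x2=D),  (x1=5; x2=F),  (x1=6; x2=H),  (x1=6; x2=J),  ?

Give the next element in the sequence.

For the x1, differences are 3, 2, 1, … (decreasing by 1 each time): 0, 3, 5, 6, 6 → 5.
X2: letters move forward 2 places in the alphabet; B, D, F, H, J → L.
So the next element is (x1=5; x2=L).

(x1=5; x2=L)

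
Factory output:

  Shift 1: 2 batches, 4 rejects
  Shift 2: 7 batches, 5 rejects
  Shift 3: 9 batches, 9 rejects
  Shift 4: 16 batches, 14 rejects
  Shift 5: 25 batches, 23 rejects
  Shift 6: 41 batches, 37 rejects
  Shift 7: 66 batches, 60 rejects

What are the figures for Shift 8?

Batches: each term is the sum of the two before it; 2, 7, 9, 16, 25, 41, 66 → 107.
Rejects: each term is the sum of the two before it, so 4, 5, 9, 14, 23, 37, 60 → 97.
Combining the parts gives 107 batches, 97 rejects.

107 batches, 97 rejects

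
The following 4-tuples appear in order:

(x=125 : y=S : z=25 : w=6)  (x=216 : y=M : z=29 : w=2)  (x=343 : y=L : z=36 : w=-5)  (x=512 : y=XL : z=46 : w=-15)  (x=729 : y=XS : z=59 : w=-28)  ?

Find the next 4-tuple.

For the x, perfect cubes: 5³, 6³, 7³, …: 125, 216, 343, 512, 729 → 1000.
Y: S, M, L, XL, XS → S (runs through clothing sizes XS→XL).
Z — differences are 4, 7, 10, … (increasing by 3 each time): 25, 29, 36, 46, 59 → 75.
W: 6, 2, -5, -15, -28 → -44 (together with the z always sums to 31).
So the next 4-tuple is (x=1000 : y=S : z=75 : w=-44).

(x=1000 : y=S : z=75 : w=-44)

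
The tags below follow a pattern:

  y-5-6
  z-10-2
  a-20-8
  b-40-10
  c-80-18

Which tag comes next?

For the letter, letters move forward 1 place in the alphabet, wrapping Z→A: y, z, a, b, c → d.
Second component: ×2 each step, so 5, 10, 20, 40, 80 → 160.
Third component: each term is the sum of the two before it, so 6, 2, 8, 10, 18 → 28.
Putting it together: d-160-28.

d-160-28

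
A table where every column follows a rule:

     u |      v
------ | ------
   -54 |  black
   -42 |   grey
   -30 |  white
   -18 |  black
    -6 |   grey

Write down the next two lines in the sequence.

6  white; 18  black

Column u: -54, -42, -30, -18, -6 → 6 → 18 (+12 each step).
Column v goes black, grey, white, black, grey → white → black (repeats black → grey → white).
So the next two lines are 6  white and 18  black.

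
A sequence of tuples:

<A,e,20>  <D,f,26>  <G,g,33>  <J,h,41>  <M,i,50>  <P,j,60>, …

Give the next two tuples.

For the first letter, letters move forward 3 places in the alphabet: A, D, G, J, M, P → S → V.
Second letter: e, f, g, h, i, j → k → l (letters move forward 1 place in the alphabet).
Third slot goes 20, 26, 33, 41, 50, 60 → 71 → 83 (differences are 6, 7, 8, … (increasing by 1 each time)).
Putting the parts together: <S,k,71> and then <V,l,83>.

<S,k,71>, <V,l,83>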